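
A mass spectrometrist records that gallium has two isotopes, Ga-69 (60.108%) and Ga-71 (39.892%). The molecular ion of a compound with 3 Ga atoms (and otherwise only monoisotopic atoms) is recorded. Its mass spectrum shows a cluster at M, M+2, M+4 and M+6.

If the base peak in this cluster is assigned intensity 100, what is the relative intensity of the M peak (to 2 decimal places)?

Binomial terms of (0.60108 + 0.39892)^3: M 0.2172, M+2 0.4324, M+4 0.2870, M+6 0.0635 → M+2 is the base peak.
P(M+2) = C(3,1) × 0.60108^2 × 0.39892^1 = 3 × 0.36129717 × 0.39892 = 0.432386 (base)
P(M) = C(3,0) × 0.60108^3 × 0.39892^0 = 1 × 0.2171685 × 1.0000 = 0.217169
Relative intensity = 0.217169 / 0.432386 × 100 = 50.23

50.23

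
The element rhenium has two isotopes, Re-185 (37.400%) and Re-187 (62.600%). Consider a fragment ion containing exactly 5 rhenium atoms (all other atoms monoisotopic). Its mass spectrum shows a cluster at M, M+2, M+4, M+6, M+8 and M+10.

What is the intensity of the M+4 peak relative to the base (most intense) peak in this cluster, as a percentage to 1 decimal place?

Term probabilities: M 0.0073, M+2 0.0612, M+4 0.2050, M+6 0.3431, M+8 0.2872, M+10 0.0961. Base peak = M+6.
P(M+6) = C(5,3) × 0.37400^2 × 0.62600^3 = 10 × 0.139876 × 0.24531438 = 0.343136 (base)
P(M+4) = C(5,2) × 0.37400^3 × 0.62600^2 = 10 × 0.05231362 × 0.391876 = 0.205005
Relative intensity = 0.205005 / 0.343136 × 100 = 59.7

59.7%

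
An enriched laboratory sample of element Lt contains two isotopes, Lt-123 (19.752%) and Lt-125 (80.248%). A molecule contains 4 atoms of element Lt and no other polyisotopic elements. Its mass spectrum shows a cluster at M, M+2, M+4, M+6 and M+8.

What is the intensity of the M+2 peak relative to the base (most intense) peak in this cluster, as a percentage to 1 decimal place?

6.0%

Term probabilities: M 0.0015, M+2 0.0247, M+4 0.1507, M+6 0.4083, M+8 0.4147. Base peak = M+8.
P(M+8) = C(4,4) × 0.19752^0 × 0.80248^4 = 1 × 1.0000 × 0.41470271 = 0.414703 (base)
P(M+2) = C(4,1) × 0.19752^3 × 0.80248^1 = 4 × 0.00770607 × 0.80248 = 0.024736
Relative intensity = 0.024736 / 0.414703 × 100 = 6.0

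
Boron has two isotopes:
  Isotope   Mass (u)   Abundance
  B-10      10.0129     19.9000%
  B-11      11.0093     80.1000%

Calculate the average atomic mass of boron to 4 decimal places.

10.8110 u

Average mass = Σ (abundance × isotope mass) = 0.199000 × 10.0129 + 0.801000 × 11.0093
= 1.99257 + 8.81845 = 10.81102 u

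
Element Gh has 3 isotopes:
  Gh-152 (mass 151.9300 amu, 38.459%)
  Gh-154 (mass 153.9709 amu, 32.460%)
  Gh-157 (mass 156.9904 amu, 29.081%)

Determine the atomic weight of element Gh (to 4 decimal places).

Weight each isotope mass by its fractional abundance: 0.38459 × 151.9300 + 0.32460 × 153.9709 + 0.29081 × 156.9904
= 58.43076 + 49.97895 + 45.65438 = 154.06409 amu

154.0641 amu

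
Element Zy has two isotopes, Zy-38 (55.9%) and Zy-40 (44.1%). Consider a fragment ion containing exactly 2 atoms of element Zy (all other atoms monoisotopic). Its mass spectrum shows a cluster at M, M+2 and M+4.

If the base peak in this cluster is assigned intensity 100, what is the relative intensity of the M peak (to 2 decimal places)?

63.38

Binomial terms of (0.559 + 0.441)^2: M 0.3125, M+2 0.4930, M+4 0.1945 → M+2 is the base peak.
P(M+2) = C(2,1) × 0.559^1 × 0.441^1 = 2 × 0.5590 × 0.4410 = 0.493038 (base)
P(M) = C(2,0) × 0.559^2 × 0.441^0 = 1 × 0.312481 × 1.0000 = 0.312481
Relative intensity = 0.312481 / 0.493038 × 100 = 63.38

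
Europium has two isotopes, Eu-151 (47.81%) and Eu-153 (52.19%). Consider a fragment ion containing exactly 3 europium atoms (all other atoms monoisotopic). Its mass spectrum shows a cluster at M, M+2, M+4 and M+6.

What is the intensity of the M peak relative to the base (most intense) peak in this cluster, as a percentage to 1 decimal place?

Term probabilities: M 0.1093, M+2 0.3579, M+4 0.3907, M+6 0.1422. Base peak = M+4.
P(M+4) = C(3,2) × 0.4781^1 × 0.5219^2 = 3 × 0.4781 × 0.27237961 = 0.390674 (base)
P(M) = C(3,0) × 0.4781^3 × 0.5219^0 = 1 × 0.10928391 × 1.0000 = 0.109284
Relative intensity = 0.109284 / 0.390674 × 100 = 28.0

28.0%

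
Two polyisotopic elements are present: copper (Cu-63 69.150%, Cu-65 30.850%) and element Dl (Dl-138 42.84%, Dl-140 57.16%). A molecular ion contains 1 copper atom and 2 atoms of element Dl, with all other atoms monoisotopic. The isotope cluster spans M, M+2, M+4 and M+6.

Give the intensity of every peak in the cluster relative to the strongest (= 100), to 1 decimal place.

Copper pattern (n=1): 0.6915 : 0.3085
Element Dl pattern (n=2): 0.18352656 : 0.48974688 : 0.32672656
Convolve the two distributions (both contribute in 2-u steps):
  M: 0.6915×0.18352656 = 0.126909
  M+2: 0.6915×0.48974688 + 0.3085×0.18352656 = 0.395278
  M+4: 0.6915×0.32672656 + 0.3085×0.48974688 = 0.377018
  M+6: 0.3085×0.32672656 = 0.100795
Scale to base peak (0.395278) = 100: 32.1 : 100.0 : 95.4 : 25.5

32.1 : 100.0 : 95.4 : 25.5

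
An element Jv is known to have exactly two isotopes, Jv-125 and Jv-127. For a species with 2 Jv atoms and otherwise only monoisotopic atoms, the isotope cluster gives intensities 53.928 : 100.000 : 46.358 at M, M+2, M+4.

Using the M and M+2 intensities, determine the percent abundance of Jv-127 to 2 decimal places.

If p is the fraction of Jv that is Jv-125, then I(M+2)/I(M) = [C(2,1)·p^1·(1−p)] / p^2 = 2·(1−p)/p = 100.000/53.928 = 1.8543
(1−p)/p = 1.8543/2 = 0.9272  ⇒  p = 1/(1 + 0.9272) = 0.5189
Jv-125: 51.89%, Jv-127: 48.11%.

48.11%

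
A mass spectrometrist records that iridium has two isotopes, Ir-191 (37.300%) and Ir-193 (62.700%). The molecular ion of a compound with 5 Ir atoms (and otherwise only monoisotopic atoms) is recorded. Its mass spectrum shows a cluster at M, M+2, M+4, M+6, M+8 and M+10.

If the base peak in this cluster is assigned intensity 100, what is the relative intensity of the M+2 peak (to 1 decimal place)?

17.7

(0.37300 + 0.62700)^5 gives M 0.0072, M+2 0.0607, M+4 0.2040, M+6 0.3429, M+8 0.2882, M+10 0.0969; the largest is M+6.
P(M+6) = C(5,3) × 0.37300^2 × 0.62700^3 = 10 × 0.139129 × 0.24649188 = 0.342942 (base)
P(M+2) = C(5,1) × 0.37300^4 × 0.62700^1 = 5 × 0.01935688 × 0.6270 = 0.060684
Relative intensity = 0.060684 / 0.342942 × 100 = 17.7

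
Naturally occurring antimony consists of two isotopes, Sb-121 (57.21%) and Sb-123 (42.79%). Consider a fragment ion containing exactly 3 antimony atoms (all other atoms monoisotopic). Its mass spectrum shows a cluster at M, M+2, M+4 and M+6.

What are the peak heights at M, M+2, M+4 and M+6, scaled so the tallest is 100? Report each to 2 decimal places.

44.57 : 100.00 : 74.79 : 18.65

The 3 Sb atoms are independent, so intensities follow the terms of (0.5721 + 0.4279)^3.
P(M) = 0.5721^3 = 0.187247
P(M+2) = 3 × 0.5721^2 × 0.4279^1 = 0.420153
P(M+4) = 3 × 0.5721^1 × 0.4279^2 = 0.314252
P(M+6) = 0.4279^3 = 0.078348
The M+2 peak is largest (0.420153); scaling to 100 gives 44.57 : 100.00 : 74.79 : 18.65.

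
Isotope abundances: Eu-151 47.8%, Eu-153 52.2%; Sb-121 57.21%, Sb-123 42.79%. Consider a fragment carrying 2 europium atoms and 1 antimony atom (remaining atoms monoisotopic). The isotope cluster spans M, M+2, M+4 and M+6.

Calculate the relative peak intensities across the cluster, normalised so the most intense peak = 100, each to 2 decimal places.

Europium pattern (n=2): 0.228484 : 0.499032 : 0.272484
Antimony pattern (n=1): 0.5721 : 0.4279
Convolve the two distributions (both contribute in 2-u steps):
  M: 0.228484×0.5721 = 0.130716
  M+2: 0.228484×0.4279 + 0.499032×0.5721 = 0.383265
  M+4: 0.499032×0.4279 + 0.272484×0.5721 = 0.369424
  M+6: 0.272484×0.4279 = 0.116596
Scale to base peak (0.383265) = 100: 34.11 : 100.00 : 96.39 : 30.42

34.11 : 100.00 : 96.39 : 30.42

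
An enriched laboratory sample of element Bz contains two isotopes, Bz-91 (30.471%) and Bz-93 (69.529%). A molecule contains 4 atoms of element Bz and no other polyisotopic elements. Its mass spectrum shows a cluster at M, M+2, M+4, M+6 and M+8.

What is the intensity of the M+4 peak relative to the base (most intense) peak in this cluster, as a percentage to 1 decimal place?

65.7%

(0.30471 + 0.69529)^4 gives M 0.0086, M+2 0.0787, M+4 0.2693, M+6 0.4097, M+8 0.2337; the largest is M+6.
P(M+6) = C(4,3) × 0.30471^1 × 0.69529^3 = 4 × 0.30471 × 0.33612278 = 0.409680 (base)
P(M+4) = C(4,2) × 0.30471^2 × 0.69529^2 = 6 × 0.09284818 × 0.48342818 = 0.269313
Relative intensity = 0.269313 / 0.409680 × 100 = 65.7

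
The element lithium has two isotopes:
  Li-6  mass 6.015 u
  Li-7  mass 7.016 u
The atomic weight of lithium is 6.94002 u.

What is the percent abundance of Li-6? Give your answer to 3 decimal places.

7.590%

With x = fraction of Li-6 (so Li-7 is 1 − x):
6.015·x + 7.016·(1 − x) = 6.94002
(6.015 − 7.016)·x = 6.94002 − 7.016
x = -0.07598 / -1.001 = 0.07590 → 7.590% Li-6, 92.410% Li-7.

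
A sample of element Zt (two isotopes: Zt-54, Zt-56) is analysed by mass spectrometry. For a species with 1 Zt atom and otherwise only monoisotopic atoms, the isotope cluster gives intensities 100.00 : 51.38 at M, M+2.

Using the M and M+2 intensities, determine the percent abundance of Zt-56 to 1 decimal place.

Write p for the Zt-54 fraction. I(M+2)/I(M) = [C(1,1)·p^0·(1−p)] / p^1 = 1·(1−p)/p = 51.38/100.00 = 0.5138
(1−p)/p = 0.5138/1 = 0.5138  ⇒  p = 1/(1 + 0.5138) = 0.6606
Zt-54: 66.1%, Zt-56: 33.9%.

33.9%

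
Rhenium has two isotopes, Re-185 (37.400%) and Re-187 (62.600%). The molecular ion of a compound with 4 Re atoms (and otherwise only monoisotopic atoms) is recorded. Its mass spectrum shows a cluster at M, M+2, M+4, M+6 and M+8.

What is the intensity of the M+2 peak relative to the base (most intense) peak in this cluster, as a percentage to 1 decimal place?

35.7%

Binomial terms of (0.37400 + 0.62600)^4: M 0.0196, M+2 0.1310, M+4 0.3289, M+6 0.3670, M+8 0.1536 → M+6 is the base peak.
P(M+6) = C(4,3) × 0.37400^1 × 0.62600^3 = 4 × 0.3740 × 0.24531438 = 0.366990 (base)
P(M+2) = C(4,1) × 0.37400^3 × 0.62600^1 = 4 × 0.05231362 × 0.6260 = 0.130993
Relative intensity = 0.130993 / 0.366990 × 100 = 35.7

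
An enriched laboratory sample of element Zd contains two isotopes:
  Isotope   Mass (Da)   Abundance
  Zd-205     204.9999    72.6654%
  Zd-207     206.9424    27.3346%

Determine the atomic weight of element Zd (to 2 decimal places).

205.53 Da

Ar = Σ fᵢ·mᵢ = 0.726654 × 204.9999 + 0.273346 × 206.9424
= 148.96400 + 56.56688 = 205.53088 Da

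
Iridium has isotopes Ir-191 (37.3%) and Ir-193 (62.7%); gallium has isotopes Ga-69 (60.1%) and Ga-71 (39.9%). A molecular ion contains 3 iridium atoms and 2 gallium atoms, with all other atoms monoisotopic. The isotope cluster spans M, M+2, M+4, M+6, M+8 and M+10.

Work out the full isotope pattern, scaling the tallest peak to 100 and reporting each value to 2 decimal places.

5.49 : 34.95 : 85.66 : 100.00 : 55.10 : 11.49

Iridium pattern (n=3): 0.05189512 : 0.26170165 : 0.43991135 : 0.24649188
Gallium pattern (n=2): 0.361201 : 0.479598 : 0.159201
Convolve the two distributions (both contribute in 2-u steps):
  M: 0.05189512×0.361201 = 0.018745
  M+2: 0.05189512×0.479598 + 0.26170165×0.361201 = 0.119416
  M+4: 0.05189512×0.159201 + 0.26170165×0.479598 + 0.43991135×0.361201 = 0.292670
  M+6: 0.26170165×0.159201 + 0.43991135×0.479598 + 0.24649188×0.361201 = 0.341677
  M+8: 0.43991135×0.159201 + 0.24649188×0.479598 = 0.188251
  M+10: 0.24649188×0.159201 = 0.039242
Scale to base peak (0.341677) = 100: 5.49 : 34.95 : 85.66 : 100.00 : 55.10 : 11.49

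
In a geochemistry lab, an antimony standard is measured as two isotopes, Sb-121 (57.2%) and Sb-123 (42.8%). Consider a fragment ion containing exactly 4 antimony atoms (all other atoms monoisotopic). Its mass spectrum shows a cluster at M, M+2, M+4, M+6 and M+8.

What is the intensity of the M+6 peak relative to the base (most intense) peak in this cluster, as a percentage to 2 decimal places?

49.88%

(0.572 + 0.428)^4 gives M 0.1070, M+2 0.3204, M+4 0.3596, M+6 0.1794, M+8 0.0336; the largest is M+4.
P(M+4) = C(4,2) × 0.572^2 × 0.428^2 = 6 × 0.327184 × 0.183184 = 0.359609 (base)
P(M+6) = C(4,3) × 0.572^1 × 0.428^3 = 4 × 0.5720 × 0.07840275 = 0.179385
Relative intensity = 0.179385 / 0.359609 × 100 = 49.88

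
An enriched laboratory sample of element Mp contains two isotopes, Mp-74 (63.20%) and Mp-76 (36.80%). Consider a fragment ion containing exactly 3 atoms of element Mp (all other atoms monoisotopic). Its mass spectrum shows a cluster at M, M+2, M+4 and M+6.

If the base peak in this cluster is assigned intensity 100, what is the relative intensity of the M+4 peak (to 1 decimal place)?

58.2

(0.6320 + 0.3680)^3 gives M 0.2524, M+2 0.4410, M+4 0.2568, M+6 0.0498; the largest is M+2.
P(M+2) = C(3,1) × 0.6320^2 × 0.3680^1 = 3 × 0.399424 × 0.3680 = 0.440964 (base)
P(M+4) = C(3,2) × 0.6320^1 × 0.3680^2 = 3 × 0.6320 × 0.135424 = 0.256764
Relative intensity = 0.256764 / 0.440964 × 100 = 58.2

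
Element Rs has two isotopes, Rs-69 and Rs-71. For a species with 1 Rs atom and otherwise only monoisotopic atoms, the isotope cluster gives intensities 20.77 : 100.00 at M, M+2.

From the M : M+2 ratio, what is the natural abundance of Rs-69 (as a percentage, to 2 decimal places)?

17.20%

If p is the fraction of Rs that is Rs-69, then I(M+2)/I(M) = [C(1,1)·p^0·(1−p)] / p^1 = 1·(1−p)/p = 100.00/20.77 = 4.8146
(1−p)/p = 4.8146/1 = 4.8146  ⇒  p = 1/(1 + 4.8146) = 0.1720
Rs-69: 17.20%, Rs-71: 82.80%.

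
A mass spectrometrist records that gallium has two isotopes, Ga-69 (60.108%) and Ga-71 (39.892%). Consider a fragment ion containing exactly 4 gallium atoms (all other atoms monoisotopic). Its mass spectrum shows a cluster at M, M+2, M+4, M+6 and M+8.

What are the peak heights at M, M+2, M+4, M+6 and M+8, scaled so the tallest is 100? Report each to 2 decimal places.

37.67 : 100.00 : 99.55 : 44.05 : 7.31

Each Ga atom is independently Ga-69 (p = 0.60108) or Ga-71 (q = 0.39892); the cluster is the binomial expansion (p + q)^4.
P(M) = 0.60108^4 = 0.130536
P(M+2) = 4 × 0.60108^3 × 0.39892^1 = 0.346531
P(M+4) = 6 × 0.60108^2 × 0.39892^2 = 0.344975
P(M+6) = 4 × 0.60108^1 × 0.39892^3 = 0.152633
P(M+8) = 0.39892^4 = 0.025325
The M+2 peak is largest (0.346531); scaling to 100 gives 37.67 : 100.00 : 99.55 : 44.05 : 7.31.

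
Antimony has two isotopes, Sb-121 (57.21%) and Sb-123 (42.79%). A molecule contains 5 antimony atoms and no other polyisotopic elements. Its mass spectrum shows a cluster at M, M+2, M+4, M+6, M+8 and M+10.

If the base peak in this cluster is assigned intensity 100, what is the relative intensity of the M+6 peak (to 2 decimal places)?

74.79

Binomial terms of (0.5721 + 0.4279)^5: M 0.0613, M+2 0.2292, M+4 0.3428, M+6 0.2564, M+8 0.0959, M+10 0.0143 → M+4 is the base peak.
P(M+4) = C(5,2) × 0.5721^3 × 0.4279^2 = 10 × 0.18724742 × 0.18309841 = 0.342847 (base)
P(M+6) = C(5,3) × 0.5721^2 × 0.4279^3 = 10 × 0.32729841 × 0.07834781 = 0.256431
Relative intensity = 0.256431 / 0.342847 × 100 = 74.79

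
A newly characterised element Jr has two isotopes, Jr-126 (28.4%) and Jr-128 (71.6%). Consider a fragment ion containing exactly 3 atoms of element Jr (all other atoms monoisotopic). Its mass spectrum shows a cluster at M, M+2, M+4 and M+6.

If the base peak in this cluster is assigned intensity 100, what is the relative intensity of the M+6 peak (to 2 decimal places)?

Binomial terms of (0.284 + 0.716)^3: M 0.0229, M+2 0.1732, M+4 0.4368, M+6 0.3671 → M+4 is the base peak.
P(M+4) = C(3,2) × 0.284^1 × 0.716^2 = 3 × 0.2840 × 0.512656 = 0.436783 (base)
P(M+6) = C(3,3) × 0.284^0 × 0.716^3 = 1 × 1.0000 × 0.3670617 = 0.367062
Relative intensity = 0.367062 / 0.436783 × 100 = 84.04

84.04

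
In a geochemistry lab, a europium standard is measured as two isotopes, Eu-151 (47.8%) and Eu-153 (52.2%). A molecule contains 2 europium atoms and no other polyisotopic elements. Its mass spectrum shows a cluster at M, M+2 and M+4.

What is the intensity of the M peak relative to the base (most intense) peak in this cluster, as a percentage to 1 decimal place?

Term probabilities: M 0.2285, M+2 0.4990, M+4 0.2725. Base peak = M+2.
P(M+2) = C(2,1) × 0.478^1 × 0.522^1 = 2 × 0.4780 × 0.5220 = 0.499032 (base)
P(M) = C(2,0) × 0.478^2 × 0.522^0 = 1 × 0.228484 × 1.0000 = 0.228484
Relative intensity = 0.228484 / 0.499032 × 100 = 45.8

45.8%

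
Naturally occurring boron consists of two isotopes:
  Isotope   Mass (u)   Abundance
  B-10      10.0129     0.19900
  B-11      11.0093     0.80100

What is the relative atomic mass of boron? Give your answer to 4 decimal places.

Average mass = Σ (abundance × isotope mass) = 0.19900 × 10.0129 + 0.80100 × 11.0093
= 1.99257 + 8.81845 = 10.81102 u

10.8110 u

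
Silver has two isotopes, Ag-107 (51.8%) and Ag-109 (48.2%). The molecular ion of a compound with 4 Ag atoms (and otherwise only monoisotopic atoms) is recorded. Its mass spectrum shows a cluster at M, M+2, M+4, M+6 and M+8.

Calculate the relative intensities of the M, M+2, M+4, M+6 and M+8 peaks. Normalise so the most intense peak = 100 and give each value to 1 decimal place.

The 4 Ag atoms are independent, so intensities follow the terms of (0.518 + 0.482)^4.
P(M) = 0.518^4 = 0.071998
P(M+2) = 4 × 0.518^3 × 0.482^1 = 0.267976
P(M+4) = 6 × 0.518^2 × 0.482^2 = 0.374029
P(M+6) = 4 × 0.518^1 × 0.482^3 = 0.232023
P(M+8) = 0.482^4 = 0.053974
The M+4 peak is largest (0.374029); scaling to 100 gives 19.2 : 71.6 : 100.0 : 62.0 : 14.4.

19.2 : 71.6 : 100.0 : 62.0 : 14.4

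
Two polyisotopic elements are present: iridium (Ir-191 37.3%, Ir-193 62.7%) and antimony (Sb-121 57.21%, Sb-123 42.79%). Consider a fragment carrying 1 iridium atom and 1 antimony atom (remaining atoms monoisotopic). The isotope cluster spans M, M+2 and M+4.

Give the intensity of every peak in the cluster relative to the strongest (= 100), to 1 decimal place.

41.2 : 100.0 : 51.8

Iridium pattern (n=1): 0.3730 : 0.6270
Antimony pattern (n=1): 0.5721 : 0.4279
Convolve the two distributions (both contribute in 2-u steps):
  M: 0.3730×0.5721 = 0.213393
  M+2: 0.3730×0.4279 + 0.6270×0.5721 = 0.518313
  M+4: 0.6270×0.4279 = 0.268293
Scale to base peak (0.518313) = 100: 41.2 : 100.0 : 51.8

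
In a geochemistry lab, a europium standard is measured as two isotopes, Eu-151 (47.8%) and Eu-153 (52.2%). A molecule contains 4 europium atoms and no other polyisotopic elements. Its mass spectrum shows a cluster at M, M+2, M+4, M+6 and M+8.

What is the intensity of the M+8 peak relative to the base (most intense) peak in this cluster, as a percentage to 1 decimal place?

19.9%

Binomial terms of (0.478 + 0.522)^4: M 0.0522, M+2 0.2280, M+4 0.3735, M+6 0.2720, M+8 0.0742 → M+4 is the base peak.
P(M+4) = C(4,2) × 0.478^2 × 0.522^2 = 6 × 0.228484 × 0.272484 = 0.373549 (base)
P(M+8) = C(4,4) × 0.478^0 × 0.522^4 = 1 × 1.0000 × 0.07424753 = 0.074248
Relative intensity = 0.074248 / 0.373549 × 100 = 19.9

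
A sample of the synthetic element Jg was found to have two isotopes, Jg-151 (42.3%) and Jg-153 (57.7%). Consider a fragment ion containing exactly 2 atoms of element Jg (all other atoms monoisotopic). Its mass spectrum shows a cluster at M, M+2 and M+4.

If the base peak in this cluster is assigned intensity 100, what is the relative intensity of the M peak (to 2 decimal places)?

Term probabilities: M 0.1789, M+2 0.4881, M+4 0.3329. Base peak = M+2.
P(M+2) = C(2,1) × 0.423^1 × 0.577^1 = 2 × 0.4230 × 0.5770 = 0.488142 (base)
P(M) = C(2,0) × 0.423^2 × 0.577^0 = 1 × 0.178929 × 1.0000 = 0.178929
Relative intensity = 0.178929 / 0.488142 × 100 = 36.66

36.66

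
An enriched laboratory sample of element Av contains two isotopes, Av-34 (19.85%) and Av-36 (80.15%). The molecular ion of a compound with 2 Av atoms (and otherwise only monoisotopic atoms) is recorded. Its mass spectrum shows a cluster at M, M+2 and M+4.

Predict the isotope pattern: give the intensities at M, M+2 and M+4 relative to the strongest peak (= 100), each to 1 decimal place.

6.1 : 49.5 : 100.0

The 2 Av atoms are independent, so intensities follow the terms of (0.1985 + 0.8015)^2.
P(M) = 0.1985^2 = 0.039402
P(M+2) = 2 × 0.1985^1 × 0.8015^1 = 0.318196
P(M+4) = 0.8015^2 = 0.642402
The M+4 peak is largest (0.642402); scaling to 100 gives 6.1 : 49.5 : 100.0.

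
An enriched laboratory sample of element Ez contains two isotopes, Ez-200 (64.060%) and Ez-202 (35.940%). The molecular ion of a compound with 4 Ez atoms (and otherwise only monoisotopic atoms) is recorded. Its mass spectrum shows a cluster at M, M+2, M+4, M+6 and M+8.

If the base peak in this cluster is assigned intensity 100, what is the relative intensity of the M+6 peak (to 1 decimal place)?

Term probabilities: M 0.1684, M+2 0.3779, M+4 0.3180, M+6 0.1190, M+8 0.0167. Base peak = M+2.
P(M+2) = C(4,1) × 0.64060^3 × 0.35940^1 = 4 × 0.26288197 × 0.3594 = 0.377919 (base)
P(M+6) = C(4,3) × 0.64060^1 × 0.35940^3 = 4 × 0.6406 × 0.04642311 = 0.118955
Relative intensity = 0.118955 / 0.377919 × 100 = 31.5

31.5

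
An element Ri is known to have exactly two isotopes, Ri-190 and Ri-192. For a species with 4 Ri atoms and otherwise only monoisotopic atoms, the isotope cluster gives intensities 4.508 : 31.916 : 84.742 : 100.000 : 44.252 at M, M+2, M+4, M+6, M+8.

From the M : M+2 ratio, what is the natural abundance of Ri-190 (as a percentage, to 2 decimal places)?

36.10%

Let p = fractional abundance of Ri-190. I(M+2)/I(M) = [C(4,1)·p^3·(1−p)] / p^4 = 4·(1−p)/p = 31.916/4.508 = 7.0799
(1−p)/p = 7.0799/4 = 1.7700  ⇒  p = 1/(1 + 1.7700) = 0.3610
Ri-190: 36.10%, Ri-192: 63.90%.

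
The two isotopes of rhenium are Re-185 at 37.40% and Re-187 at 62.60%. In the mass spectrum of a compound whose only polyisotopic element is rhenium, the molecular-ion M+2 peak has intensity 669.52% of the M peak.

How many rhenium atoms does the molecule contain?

4

The M+2/M ratio from n Re atoms is n · q/p = n · 0.6260/0.3740.
n = 6.6952 × 0.3740/0.6260 = 4.00 ≈ 4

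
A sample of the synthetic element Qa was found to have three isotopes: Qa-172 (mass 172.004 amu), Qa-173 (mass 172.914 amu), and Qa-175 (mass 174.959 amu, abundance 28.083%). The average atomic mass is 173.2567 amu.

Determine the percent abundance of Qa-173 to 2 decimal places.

46.47%

The remaining 71.917% is split between Qa-172 (fraction x) and Qa-173 (fraction 0.71917 − x).
Substituting: 172.004x + 172.914(0.71917 − x) = 124.12296403
(172.004 − 172.914)x = -0.23159735  ⇒  x = 0.25450, y = 0.46467
Qa-172: 25.45%, Qa-173: 46.47%.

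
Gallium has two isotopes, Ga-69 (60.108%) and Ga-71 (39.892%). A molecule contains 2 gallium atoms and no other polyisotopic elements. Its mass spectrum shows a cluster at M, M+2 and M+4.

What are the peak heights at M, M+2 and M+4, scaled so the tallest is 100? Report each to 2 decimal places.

75.34 : 100.00 : 33.18

The 2 Ga atoms are independent, so intensities follow the terms of (0.60108 + 0.39892)^2.
P(M) = 0.60108^2 = 0.361297
P(M+2) = 2 × 0.60108^1 × 0.39892^1 = 0.479566
P(M+4) = 0.39892^2 = 0.159137
The M+2 peak is largest (0.479566); scaling to 100 gives 75.34 : 100.00 : 33.18.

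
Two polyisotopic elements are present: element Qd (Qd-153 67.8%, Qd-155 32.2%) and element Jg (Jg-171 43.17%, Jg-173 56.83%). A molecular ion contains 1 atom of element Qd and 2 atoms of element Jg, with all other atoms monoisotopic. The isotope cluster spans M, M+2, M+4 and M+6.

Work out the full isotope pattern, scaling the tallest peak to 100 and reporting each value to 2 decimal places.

32.18 : 100.00 : 96.00 : 26.48

Element Qd pattern (n=1): 0.6780 : 0.3220
Element Jg pattern (n=2): 0.18636489 : 0.49067022 : 0.32296489
Convolve the two distributions (both contribute in 2-u steps):
  M: 0.6780×0.18636489 = 0.126355
  M+2: 0.6780×0.49067022 + 0.3220×0.18636489 = 0.392684
  M+4: 0.6780×0.32296489 + 0.3220×0.49067022 = 0.376966
  M+6: 0.3220×0.32296489 = 0.103995
Scale to base peak (0.392684) = 100: 32.18 : 100.00 : 96.00 : 26.48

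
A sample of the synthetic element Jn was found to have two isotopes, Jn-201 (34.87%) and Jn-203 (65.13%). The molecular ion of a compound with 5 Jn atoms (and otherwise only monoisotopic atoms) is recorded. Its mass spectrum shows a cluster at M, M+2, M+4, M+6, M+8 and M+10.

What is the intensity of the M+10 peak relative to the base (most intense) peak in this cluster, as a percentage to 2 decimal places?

34.89%

(0.3487 + 0.6513)^5 gives M 0.0052, M+2 0.0481, M+4 0.1799, M+6 0.3359, M+8 0.3137, M+10 0.1172; the largest is M+6.
P(M+6) = C(5,3) × 0.3487^2 × 0.6513^3 = 10 × 0.12159169 × 0.27627605 = 0.335929 (base)
P(M+10) = C(5,5) × 0.3487^0 × 0.6513^5 = 1 × 1.0000 × 0.117194 = 0.117194
Relative intensity = 0.117194 / 0.335929 × 100 = 34.89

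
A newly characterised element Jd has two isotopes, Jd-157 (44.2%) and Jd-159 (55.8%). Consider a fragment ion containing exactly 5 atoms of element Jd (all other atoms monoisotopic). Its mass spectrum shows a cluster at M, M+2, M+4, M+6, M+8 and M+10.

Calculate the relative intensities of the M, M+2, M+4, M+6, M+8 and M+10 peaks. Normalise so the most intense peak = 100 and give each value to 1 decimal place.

Expanding (0.442 + 0.558)^5:
P(M) = 0.442^5 = 0.016870
P(M+2) = 5 × 0.442^4 × 0.558^1 = 0.106486
P(M+4) = 10 × 0.442^3 × 0.558^2 = 0.268866
P(M+6) = 10 × 0.442^2 × 0.558^3 = 0.339428
P(M+8) = 5 × 0.442^1 × 0.558^4 = 0.214254
P(M+10) = 0.558^5 = 0.054097
The M+6 peak is largest (0.339428); scaling to 100 gives 5.0 : 31.4 : 79.2 : 100.0 : 63.1 : 15.9.

5.0 : 31.4 : 79.2 : 100.0 : 63.1 : 15.9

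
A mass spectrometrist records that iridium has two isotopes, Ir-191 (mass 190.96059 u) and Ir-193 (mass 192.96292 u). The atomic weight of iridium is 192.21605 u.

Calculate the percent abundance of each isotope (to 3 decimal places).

Ir-191: 37.300%, Ir-193: 62.700%

With x = fraction of Ir-191 (so Ir-193 is 1 − x):
190.96059·x + 192.96292·(1 − x) = 192.21605
(190.96059 − 192.96292)·x = 192.21605 − 192.96292
x = -0.74687 / -2.00233 = 0.37300 → 37.300% Ir-191, 62.700% Ir-193.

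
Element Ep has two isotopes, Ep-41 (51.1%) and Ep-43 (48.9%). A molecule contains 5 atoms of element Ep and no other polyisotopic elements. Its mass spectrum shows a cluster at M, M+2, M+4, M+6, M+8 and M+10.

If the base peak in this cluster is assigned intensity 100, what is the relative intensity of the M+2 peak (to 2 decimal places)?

52.25

Binomial terms of (0.511 + 0.489)^5: M 0.0348, M+2 0.1667, M+4 0.3191, M+6 0.3053, M+8 0.1461, M+10 0.0280 → M+4 is the base peak.
P(M+4) = C(5,2) × 0.511^3 × 0.489^2 = 10 × 0.13343283 × 0.239121 = 0.319066 (base)
P(M+2) = C(5,1) × 0.511^4 × 0.489^1 = 5 × 0.06818418 × 0.4890 = 0.166710
Relative intensity = 0.166710 / 0.319066 × 100 = 52.25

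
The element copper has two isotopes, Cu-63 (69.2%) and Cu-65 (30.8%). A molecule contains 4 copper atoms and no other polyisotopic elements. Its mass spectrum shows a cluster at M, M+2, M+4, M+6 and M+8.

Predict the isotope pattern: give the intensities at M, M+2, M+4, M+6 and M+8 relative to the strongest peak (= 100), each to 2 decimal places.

The 4 Cu atoms are independent, so intensities follow the terms of (0.692 + 0.308)^4.
P(M) = 0.692^4 = 0.229311
P(M+2) = 4 × 0.692^3 × 0.308^1 = 0.408253
P(M+4) = 6 × 0.692^2 × 0.308^2 = 0.272562
P(M+6) = 4 × 0.692^1 × 0.308^3 = 0.080876
P(M+8) = 0.308^4 = 0.008999
The M+2 peak is largest (0.408253); scaling to 100 gives 56.17 : 100.00 : 66.76 : 19.81 : 2.20.

56.17 : 100.00 : 66.76 : 19.81 : 2.20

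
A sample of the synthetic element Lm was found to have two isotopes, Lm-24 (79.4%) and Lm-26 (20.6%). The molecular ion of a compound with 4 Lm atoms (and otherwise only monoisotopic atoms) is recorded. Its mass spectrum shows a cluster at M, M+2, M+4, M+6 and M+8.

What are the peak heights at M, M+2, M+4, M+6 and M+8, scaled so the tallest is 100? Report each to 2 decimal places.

96.36 : 100.00 : 38.92 : 6.73 : 0.44

Expanding (0.794 + 0.206)^4:
P(M) = 0.794^4 = 0.397450
P(M+2) = 4 × 0.794^3 × 0.206^1 = 0.412467
P(M+4) = 6 × 0.794^2 × 0.206^2 = 0.160519
P(M+6) = 4 × 0.794^1 × 0.206^3 = 0.027764
P(M+8) = 0.206^4 = 0.001801
The M+2 peak is largest (0.412467); scaling to 100 gives 96.36 : 100.00 : 38.92 : 6.73 : 0.44.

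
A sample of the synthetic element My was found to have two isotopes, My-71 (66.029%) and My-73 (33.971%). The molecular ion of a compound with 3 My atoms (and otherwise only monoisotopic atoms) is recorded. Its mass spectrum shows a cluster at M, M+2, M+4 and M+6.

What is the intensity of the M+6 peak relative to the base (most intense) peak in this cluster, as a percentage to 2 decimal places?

Term probabilities: M 0.2879, M+2 0.4443, M+4 0.2286, M+6 0.0392. Base peak = M+2.
P(M+2) = C(3,1) × 0.66029^2 × 0.33971^1 = 3 × 0.43598288 × 0.33971 = 0.444323 (base)
P(M+6) = C(3,3) × 0.66029^0 × 0.33971^3 = 1 × 1.0000 × 0.03920351 = 0.039204
Relative intensity = 0.039204 / 0.444323 × 100 = 8.82

8.82%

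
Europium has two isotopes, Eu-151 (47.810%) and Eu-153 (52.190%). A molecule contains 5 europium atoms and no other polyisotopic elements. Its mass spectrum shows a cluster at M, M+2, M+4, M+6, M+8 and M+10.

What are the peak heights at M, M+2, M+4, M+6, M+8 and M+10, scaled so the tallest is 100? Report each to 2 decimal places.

Each Eu atom is independently Eu-151 (p = 0.47810) or Eu-153 (q = 0.52190); the cluster is the binomial expansion (p + q)^5.
P(M) = 0.47810^5 = 0.024980
P(M+2) = 5 × 0.47810^4 × 0.52190^1 = 0.136343
P(M+4) = 10 × 0.47810^3 × 0.52190^2 = 0.297667
P(M+6) = 10 × 0.47810^2 × 0.52190^3 = 0.324937
P(M+8) = 5 × 0.47810^1 × 0.52190^4 = 0.177353
P(M+10) = 0.52190^5 = 0.038720
The M+6 peak is largest (0.324937); scaling to 100 gives 7.69 : 41.96 : 91.61 : 100.00 : 54.58 : 11.92.

7.69 : 41.96 : 91.61 : 100.00 : 54.58 : 11.92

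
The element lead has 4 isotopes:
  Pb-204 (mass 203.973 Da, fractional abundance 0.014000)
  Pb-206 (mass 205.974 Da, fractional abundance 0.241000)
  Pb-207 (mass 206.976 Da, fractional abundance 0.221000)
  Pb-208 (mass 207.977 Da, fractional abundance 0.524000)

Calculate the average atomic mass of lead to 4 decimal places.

207.2170 Da

Average mass = Σ (abundance × isotope mass) = 0.014000 × 203.973 + 0.241000 × 205.974 + 0.221000 × 206.976 + 0.524000 × 207.977
= 2.85562 + 49.63973 + 45.74170 + 108.97995 = 207.21700 Da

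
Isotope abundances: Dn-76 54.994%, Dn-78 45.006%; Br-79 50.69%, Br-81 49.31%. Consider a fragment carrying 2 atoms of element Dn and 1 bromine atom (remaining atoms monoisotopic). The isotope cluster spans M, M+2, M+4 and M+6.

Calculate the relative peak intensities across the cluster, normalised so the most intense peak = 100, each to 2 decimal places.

Element Dn pattern (n=2): 0.302434 : 0.49501199 : 0.202554
Bromine pattern (n=1): 0.5069 : 0.4931
Convolve the two distributions (both contribute in 2-u steps):
  M: 0.302434×0.5069 = 0.153304
  M+2: 0.302434×0.4931 + 0.49501199×0.5069 = 0.400052
  M+4: 0.49501199×0.4931 + 0.202554×0.5069 = 0.346765
  M+6: 0.202554×0.4931 = 0.099879
Scale to base peak (0.400052) = 100: 38.32 : 100.00 : 86.68 : 24.97

38.32 : 100.00 : 86.68 : 24.97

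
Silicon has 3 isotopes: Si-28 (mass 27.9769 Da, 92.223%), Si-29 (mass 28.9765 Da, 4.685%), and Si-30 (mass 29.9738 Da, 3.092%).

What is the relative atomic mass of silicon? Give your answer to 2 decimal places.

Average mass = Σ (abundance × isotope mass) = 0.92223 × 27.9769 + 0.04685 × 28.9765 + 0.03092 × 29.9738
= 25.80114 + 1.35755 + 0.92679 = 28.08548 Da

28.09 Da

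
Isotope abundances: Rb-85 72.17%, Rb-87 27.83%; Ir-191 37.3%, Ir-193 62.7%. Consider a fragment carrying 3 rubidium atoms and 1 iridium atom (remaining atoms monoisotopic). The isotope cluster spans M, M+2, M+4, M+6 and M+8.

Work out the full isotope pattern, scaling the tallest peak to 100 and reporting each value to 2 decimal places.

Rubidium pattern (n=3): 0.37589809 : 0.43485841 : 0.16768892 : 0.02155458
Iridium pattern (n=1): 0.3730 : 0.6270
Convolve the two distributions (both contribute in 2-u steps):
  M: 0.37589809×0.3730 = 0.140210
  M+2: 0.37589809×0.6270 + 0.43485841×0.3730 = 0.397890
  M+4: 0.43485841×0.6270 + 0.16768892×0.3730 = 0.335204
  M+6: 0.16768892×0.6270 + 0.02155458×0.3730 = 0.113181
  M+8: 0.02155458×0.6270 = 0.013515
Scale to base peak (0.397890) = 100: 35.24 : 100.00 : 84.25 : 28.45 : 3.40

35.24 : 100.00 : 84.25 : 28.45 : 3.40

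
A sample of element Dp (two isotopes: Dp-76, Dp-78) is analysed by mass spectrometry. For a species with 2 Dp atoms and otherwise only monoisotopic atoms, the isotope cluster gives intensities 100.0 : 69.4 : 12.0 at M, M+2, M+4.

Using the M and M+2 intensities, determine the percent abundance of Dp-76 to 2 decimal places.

Let p = fractional abundance of Dp-76. I(M+2)/I(M) = [C(2,1)·p^1·(1−p)] / p^2 = 2·(1−p)/p = 69.4/100.0 = 0.6940
(1−p)/p = 0.6940/2 = 0.3470  ⇒  p = 1/(1 + 0.3470) = 0.7424
Dp-76: 74.24%, Dp-78: 25.76%.

74.24%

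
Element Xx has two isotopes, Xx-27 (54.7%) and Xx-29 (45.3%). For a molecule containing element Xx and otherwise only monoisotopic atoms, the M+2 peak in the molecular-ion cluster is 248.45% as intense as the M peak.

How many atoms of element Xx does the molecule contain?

The M+2/M ratio from n Xx atoms is n · q/p = n · 0.453/0.547.
n = 2.4845 × 0.547/0.453 = 3.00 ≈ 3

3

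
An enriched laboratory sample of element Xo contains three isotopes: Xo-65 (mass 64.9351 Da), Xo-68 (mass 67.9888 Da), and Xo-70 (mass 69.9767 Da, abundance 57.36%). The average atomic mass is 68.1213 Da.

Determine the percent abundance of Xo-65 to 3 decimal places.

33.001%

The remaining 42.64% is split between Xo-65 (fraction x) and Xo-68 (fraction 0.4264 − x).
Substituting: 64.9351x + 67.9888(0.4264 − x) = 27.98266488
(64.9351 − 67.9888)x = -1.00775944  ⇒  x = 0.33001, y = 0.09639
Xo-65: 33.001%, Xo-68: 9.639%.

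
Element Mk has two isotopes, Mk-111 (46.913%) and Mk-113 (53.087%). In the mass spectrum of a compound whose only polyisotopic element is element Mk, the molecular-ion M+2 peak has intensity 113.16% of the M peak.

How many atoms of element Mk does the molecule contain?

1

For n independent Mk atoms, I(M+2)/I(M) = n · (abundance Mk-113) / (abundance Mk-111) = n · 0.53087/0.46913.
n = 1.1316 × 0.46913/0.53087 = 1.00 ≈ 1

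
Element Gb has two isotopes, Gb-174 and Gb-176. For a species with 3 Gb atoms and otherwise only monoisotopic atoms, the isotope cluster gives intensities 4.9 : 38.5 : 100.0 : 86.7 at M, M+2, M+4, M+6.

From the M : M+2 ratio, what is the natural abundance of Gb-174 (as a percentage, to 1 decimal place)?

If p is the fraction of Gb that is Gb-174, then I(M+2)/I(M) = [C(3,1)·p^2·(1−p)] / p^3 = 3·(1−p)/p = 38.5/4.9 = 7.8571
(1−p)/p = 7.8571/3 = 2.6190  ⇒  p = 1/(1 + 2.6190) = 0.2763
Gb-174: 27.6%, Gb-176: 72.4%.

27.6%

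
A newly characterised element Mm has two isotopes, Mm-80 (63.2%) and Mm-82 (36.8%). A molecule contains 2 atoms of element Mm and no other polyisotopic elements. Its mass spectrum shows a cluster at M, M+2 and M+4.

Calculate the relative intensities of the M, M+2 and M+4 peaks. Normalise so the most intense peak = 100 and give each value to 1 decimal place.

Expanding (0.632 + 0.368)^2:
P(M) = 0.632^2 = 0.399424
P(M+2) = 2 × 0.632^1 × 0.368^1 = 0.465152
P(M+4) = 0.368^2 = 0.135424
The M+2 peak is largest (0.465152); scaling to 100 gives 85.9 : 100.0 : 29.1.

85.9 : 100.0 : 29.1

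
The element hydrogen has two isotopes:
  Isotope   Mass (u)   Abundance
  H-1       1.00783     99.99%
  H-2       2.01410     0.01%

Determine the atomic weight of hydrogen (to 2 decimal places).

Weight each isotope mass by its fractional abundance: 0.9999 × 1.00783 + 0.0001 × 2.01410
= 1.007729 + 0.000201 = 1.007930 u

1.01 u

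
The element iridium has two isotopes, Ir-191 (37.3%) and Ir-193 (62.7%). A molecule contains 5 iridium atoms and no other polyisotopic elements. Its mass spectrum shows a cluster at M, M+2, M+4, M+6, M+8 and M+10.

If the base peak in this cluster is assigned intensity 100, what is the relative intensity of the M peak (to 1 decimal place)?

Binomial terms of (0.373 + 0.627)^5: M 0.0072, M+2 0.0607, M+4 0.2040, M+6 0.3429, M+8 0.2882, M+10 0.0969 → M+6 is the base peak.
P(M+6) = C(5,3) × 0.373^2 × 0.627^3 = 10 × 0.139129 × 0.24649188 = 0.342942 (base)
P(M) = C(5,0) × 0.373^5 × 0.627^0 = 1 × 0.00722012 × 1.0000 = 0.007220
Relative intensity = 0.007220 / 0.342942 × 100 = 2.1

2.1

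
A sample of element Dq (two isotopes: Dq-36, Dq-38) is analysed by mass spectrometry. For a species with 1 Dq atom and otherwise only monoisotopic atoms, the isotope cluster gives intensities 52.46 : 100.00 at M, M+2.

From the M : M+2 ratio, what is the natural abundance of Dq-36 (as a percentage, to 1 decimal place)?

34.4%

Write p for the Dq-36 fraction. I(M+2)/I(M) = [C(1,1)·p^0·(1−p)] / p^1 = 1·(1−p)/p = 100.00/52.46 = 1.9062
(1−p)/p = 1.9062/1 = 1.9062  ⇒  p = 1/(1 + 1.9062) = 0.3441
Dq-36: 34.4%, Dq-38: 65.6%.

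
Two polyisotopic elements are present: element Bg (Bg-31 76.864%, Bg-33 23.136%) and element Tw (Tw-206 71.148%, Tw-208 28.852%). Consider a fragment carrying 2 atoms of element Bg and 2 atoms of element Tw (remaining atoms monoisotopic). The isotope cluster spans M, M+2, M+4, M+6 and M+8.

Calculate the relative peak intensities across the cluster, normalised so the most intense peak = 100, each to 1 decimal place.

Element Bg pattern (n=2): 0.59080745 : 0.3556651 : 0.05352745
Element Tw pattern (n=2): 0.50620379 : 0.41055242 : 0.08324379
Convolve the two distributions (both contribute in 2-u steps):
  M: 0.59080745×0.50620379 = 0.299069
  M+2: 0.59080745×0.41055242 + 0.3556651×0.50620379 = 0.422596
  M+4: 0.59080745×0.08324379 + 0.3556651×0.41055242 + 0.05352745×0.50620379 = 0.222296
  M+6: 0.3556651×0.08324379 + 0.05352745×0.41055242 = 0.051583
  M+8: 0.05352745×0.08324379 = 0.004456
Scale to base peak (0.422596) = 100: 70.8 : 100.0 : 52.6 : 12.2 : 1.1

70.8 : 100.0 : 52.6 : 12.2 : 1.1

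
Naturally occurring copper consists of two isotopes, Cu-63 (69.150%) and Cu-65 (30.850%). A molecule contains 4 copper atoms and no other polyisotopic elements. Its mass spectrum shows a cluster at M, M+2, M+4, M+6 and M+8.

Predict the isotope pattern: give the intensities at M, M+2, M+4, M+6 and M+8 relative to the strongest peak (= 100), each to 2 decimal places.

The 4 Cu atoms are independent, so intensities follow the terms of (0.69150 + 0.30850)^4.
P(M) = 0.69150^4 = 0.228649
P(M+2) = 4 × 0.69150^3 × 0.30850^1 = 0.408030
P(M+4) = 6 × 0.69150^2 × 0.30850^2 = 0.273052
P(M+6) = 4 × 0.69150^1 × 0.30850^3 = 0.081212
P(M+8) = 0.30850^4 = 0.009058
The M+2 peak is largest (0.408030); scaling to 100 gives 56.04 : 100.00 : 66.92 : 19.90 : 2.22.

56.04 : 100.00 : 66.92 : 19.90 : 2.22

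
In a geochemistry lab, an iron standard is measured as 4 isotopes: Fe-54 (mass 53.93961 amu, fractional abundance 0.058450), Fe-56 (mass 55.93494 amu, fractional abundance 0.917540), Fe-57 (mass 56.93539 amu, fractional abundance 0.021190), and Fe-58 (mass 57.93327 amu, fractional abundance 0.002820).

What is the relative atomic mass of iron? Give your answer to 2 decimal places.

Weight each isotope mass by its fractional abundance: 0.058450 × 53.93961 + 0.917540 × 55.93494 + 0.021190 × 56.93539 + 0.002820 × 57.93327
= 3.152770 + 51.322545 + 1.206461 + 0.163372 = 55.845148 amu

55.85 amu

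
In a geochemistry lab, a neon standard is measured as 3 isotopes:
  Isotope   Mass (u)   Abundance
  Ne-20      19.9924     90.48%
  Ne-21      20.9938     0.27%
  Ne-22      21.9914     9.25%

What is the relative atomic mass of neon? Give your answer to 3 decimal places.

20.180 u

Average mass = Σ (abundance × isotope mass) = 0.9048 × 19.9924 + 0.0027 × 20.9938 + 0.0925 × 21.9914
= 18.08912 + 0.05668 + 2.03420 = 20.18000 u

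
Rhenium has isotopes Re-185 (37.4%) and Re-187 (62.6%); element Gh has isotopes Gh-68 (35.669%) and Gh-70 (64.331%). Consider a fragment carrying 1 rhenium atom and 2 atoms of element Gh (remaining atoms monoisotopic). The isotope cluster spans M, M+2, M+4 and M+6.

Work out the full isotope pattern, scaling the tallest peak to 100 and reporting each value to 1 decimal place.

Rhenium pattern (n=1): 0.3740 : 0.6260
Element Gh pattern (n=2): 0.12722776 : 0.45892449 : 0.41384776
Convolve the two distributions (both contribute in 2-u steps):
  M: 0.3740×0.12722776 = 0.047583
  M+2: 0.3740×0.45892449 + 0.6260×0.12722776 = 0.251282
  M+4: 0.3740×0.41384776 + 0.6260×0.45892449 = 0.442066
  M+6: 0.6260×0.41384776 = 0.259069
Scale to base peak (0.442066) = 100: 10.8 : 56.8 : 100.0 : 58.6

10.8 : 56.8 : 100.0 : 58.6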